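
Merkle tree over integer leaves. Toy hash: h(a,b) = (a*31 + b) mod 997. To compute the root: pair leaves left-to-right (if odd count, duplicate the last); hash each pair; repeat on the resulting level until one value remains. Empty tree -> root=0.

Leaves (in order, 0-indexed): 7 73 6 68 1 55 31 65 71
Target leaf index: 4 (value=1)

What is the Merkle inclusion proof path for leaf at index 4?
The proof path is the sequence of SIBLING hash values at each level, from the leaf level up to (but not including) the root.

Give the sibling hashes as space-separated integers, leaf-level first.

Answer: 55 29 271 527

Derivation:
L0 (leaves): [7, 73, 6, 68, 1, 55, 31, 65, 71], target index=4
L1: h(7,73)=(7*31+73)%997=290 [pair 0] h(6,68)=(6*31+68)%997=254 [pair 1] h(1,55)=(1*31+55)%997=86 [pair 2] h(31,65)=(31*31+65)%997=29 [pair 3] h(71,71)=(71*31+71)%997=278 [pair 4] -> [290, 254, 86, 29, 278]
  Sibling for proof at L0: 55
L2: h(290,254)=(290*31+254)%997=271 [pair 0] h(86,29)=(86*31+29)%997=701 [pair 1] h(278,278)=(278*31+278)%997=920 [pair 2] -> [271, 701, 920]
  Sibling for proof at L1: 29
L3: h(271,701)=(271*31+701)%997=129 [pair 0] h(920,920)=(920*31+920)%997=527 [pair 1] -> [129, 527]
  Sibling for proof at L2: 271
L4: h(129,527)=(129*31+527)%997=538 [pair 0] -> [538]
  Sibling for proof at L3: 527
Root: 538
Proof path (sibling hashes from leaf to root): [55, 29, 271, 527]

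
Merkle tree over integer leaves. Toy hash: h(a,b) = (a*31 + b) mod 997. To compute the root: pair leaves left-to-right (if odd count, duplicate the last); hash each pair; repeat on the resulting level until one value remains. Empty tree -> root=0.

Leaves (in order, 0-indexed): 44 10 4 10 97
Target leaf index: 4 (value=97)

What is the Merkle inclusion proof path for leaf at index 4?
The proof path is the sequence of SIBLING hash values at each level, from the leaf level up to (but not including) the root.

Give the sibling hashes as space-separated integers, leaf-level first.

Answer: 97 113 854

Derivation:
L0 (leaves): [44, 10, 4, 10, 97], target index=4
L1: h(44,10)=(44*31+10)%997=377 [pair 0] h(4,10)=(4*31+10)%997=134 [pair 1] h(97,97)=(97*31+97)%997=113 [pair 2] -> [377, 134, 113]
  Sibling for proof at L0: 97
L2: h(377,134)=(377*31+134)%997=854 [pair 0] h(113,113)=(113*31+113)%997=625 [pair 1] -> [854, 625]
  Sibling for proof at L1: 113
L3: h(854,625)=(854*31+625)%997=180 [pair 0] -> [180]
  Sibling for proof at L2: 854
Root: 180
Proof path (sibling hashes from leaf to root): [97, 113, 854]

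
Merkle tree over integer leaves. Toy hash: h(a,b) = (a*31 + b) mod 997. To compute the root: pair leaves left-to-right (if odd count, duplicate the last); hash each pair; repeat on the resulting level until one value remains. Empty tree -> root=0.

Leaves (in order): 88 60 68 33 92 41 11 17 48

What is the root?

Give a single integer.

L0: [88, 60, 68, 33, 92, 41, 11, 17, 48]
L1: h(88,60)=(88*31+60)%997=794 h(68,33)=(68*31+33)%997=147 h(92,41)=(92*31+41)%997=899 h(11,17)=(11*31+17)%997=358 h(48,48)=(48*31+48)%997=539 -> [794, 147, 899, 358, 539]
L2: h(794,147)=(794*31+147)%997=833 h(899,358)=(899*31+358)%997=311 h(539,539)=(539*31+539)%997=299 -> [833, 311, 299]
L3: h(833,311)=(833*31+311)%997=212 h(299,299)=(299*31+299)%997=595 -> [212, 595]
L4: h(212,595)=(212*31+595)%997=188 -> [188]

Answer: 188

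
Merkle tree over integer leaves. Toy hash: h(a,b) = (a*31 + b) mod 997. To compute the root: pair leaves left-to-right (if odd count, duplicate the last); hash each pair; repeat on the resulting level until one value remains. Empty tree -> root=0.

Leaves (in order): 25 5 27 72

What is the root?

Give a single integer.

L0: [25, 5, 27, 72]
L1: h(25,5)=(25*31+5)%997=780 h(27,72)=(27*31+72)%997=909 -> [780, 909]
L2: h(780,909)=(780*31+909)%997=164 -> [164]

Answer: 164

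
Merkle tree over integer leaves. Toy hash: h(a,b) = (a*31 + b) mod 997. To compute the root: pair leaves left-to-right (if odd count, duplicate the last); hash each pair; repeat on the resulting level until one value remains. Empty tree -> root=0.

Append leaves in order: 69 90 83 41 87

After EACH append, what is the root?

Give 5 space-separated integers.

Answer: 69 235 968 926 148

Derivation:
After append 69 (leaves=[69]):
  L0: [69]
  root=69
After append 90 (leaves=[69, 90]):
  L0: [69, 90]
  L1: h(69,90)=(69*31+90)%997=235 -> [235]
  root=235
After append 83 (leaves=[69, 90, 83]):
  L0: [69, 90, 83]
  L1: h(69,90)=(69*31+90)%997=235 h(83,83)=(83*31+83)%997=662 -> [235, 662]
  L2: h(235,662)=(235*31+662)%997=968 -> [968]
  root=968
After append 41 (leaves=[69, 90, 83, 41]):
  L0: [69, 90, 83, 41]
  L1: h(69,90)=(69*31+90)%997=235 h(83,41)=(83*31+41)%997=620 -> [235, 620]
  L2: h(235,620)=(235*31+620)%997=926 -> [926]
  root=926
After append 87 (leaves=[69, 90, 83, 41, 87]):
  L0: [69, 90, 83, 41, 87]
  L1: h(69,90)=(69*31+90)%997=235 h(83,41)=(83*31+41)%997=620 h(87,87)=(87*31+87)%997=790 -> [235, 620, 790]
  L2: h(235,620)=(235*31+620)%997=926 h(790,790)=(790*31+790)%997=355 -> [926, 355]
  L3: h(926,355)=(926*31+355)%997=148 -> [148]
  root=148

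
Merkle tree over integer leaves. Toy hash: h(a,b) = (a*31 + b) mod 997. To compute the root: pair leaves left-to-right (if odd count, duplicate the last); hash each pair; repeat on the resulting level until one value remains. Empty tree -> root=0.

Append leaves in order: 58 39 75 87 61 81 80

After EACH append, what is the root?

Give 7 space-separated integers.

After append 58 (leaves=[58]):
  L0: [58]
  root=58
After append 39 (leaves=[58, 39]):
  L0: [58, 39]
  L1: h(58,39)=(58*31+39)%997=840 -> [840]
  root=840
After append 75 (leaves=[58, 39, 75]):
  L0: [58, 39, 75]
  L1: h(58,39)=(58*31+39)%997=840 h(75,75)=(75*31+75)%997=406 -> [840, 406]
  L2: h(840,406)=(840*31+406)%997=524 -> [524]
  root=524
After append 87 (leaves=[58, 39, 75, 87]):
  L0: [58, 39, 75, 87]
  L1: h(58,39)=(58*31+39)%997=840 h(75,87)=(75*31+87)%997=418 -> [840, 418]
  L2: h(840,418)=(840*31+418)%997=536 -> [536]
  root=536
After append 61 (leaves=[58, 39, 75, 87, 61]):
  L0: [58, 39, 75, 87, 61]
  L1: h(58,39)=(58*31+39)%997=840 h(75,87)=(75*31+87)%997=418 h(61,61)=(61*31+61)%997=955 -> [840, 418, 955]
  L2: h(840,418)=(840*31+418)%997=536 h(955,955)=(955*31+955)%997=650 -> [536, 650]
  L3: h(536,650)=(536*31+650)%997=317 -> [317]
  root=317
After append 81 (leaves=[58, 39, 75, 87, 61, 81]):
  L0: [58, 39, 75, 87, 61, 81]
  L1: h(58,39)=(58*31+39)%997=840 h(75,87)=(75*31+87)%997=418 h(61,81)=(61*31+81)%997=975 -> [840, 418, 975]
  L2: h(840,418)=(840*31+418)%997=536 h(975,975)=(975*31+975)%997=293 -> [536, 293]
  L3: h(536,293)=(536*31+293)%997=957 -> [957]
  root=957
After append 80 (leaves=[58, 39, 75, 87, 61, 81, 80]):
  L0: [58, 39, 75, 87, 61, 81, 80]
  L1: h(58,39)=(58*31+39)%997=840 h(75,87)=(75*31+87)%997=418 h(61,81)=(61*31+81)%997=975 h(80,80)=(80*31+80)%997=566 -> [840, 418, 975, 566]
  L2: h(840,418)=(840*31+418)%997=536 h(975,566)=(975*31+566)%997=881 -> [536, 881]
  L3: h(536,881)=(536*31+881)%997=548 -> [548]
  root=548

Answer: 58 840 524 536 317 957 548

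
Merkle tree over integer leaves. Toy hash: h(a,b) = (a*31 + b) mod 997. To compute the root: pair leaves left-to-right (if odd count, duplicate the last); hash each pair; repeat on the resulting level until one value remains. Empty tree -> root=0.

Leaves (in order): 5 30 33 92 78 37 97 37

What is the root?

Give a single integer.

L0: [5, 30, 33, 92, 78, 37, 97, 37]
L1: h(5,30)=(5*31+30)%997=185 h(33,92)=(33*31+92)%997=118 h(78,37)=(78*31+37)%997=461 h(97,37)=(97*31+37)%997=53 -> [185, 118, 461, 53]
L2: h(185,118)=(185*31+118)%997=868 h(461,53)=(461*31+53)%997=386 -> [868, 386]
L3: h(868,386)=(868*31+386)%997=375 -> [375]

Answer: 375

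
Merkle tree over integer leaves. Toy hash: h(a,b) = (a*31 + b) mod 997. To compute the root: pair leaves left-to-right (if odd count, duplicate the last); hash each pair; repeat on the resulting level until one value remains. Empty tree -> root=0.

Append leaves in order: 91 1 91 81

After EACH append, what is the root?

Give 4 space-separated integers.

Answer: 91 828 664 654

Derivation:
After append 91 (leaves=[91]):
  L0: [91]
  root=91
After append 1 (leaves=[91, 1]):
  L0: [91, 1]
  L1: h(91,1)=(91*31+1)%997=828 -> [828]
  root=828
After append 91 (leaves=[91, 1, 91]):
  L0: [91, 1, 91]
  L1: h(91,1)=(91*31+1)%997=828 h(91,91)=(91*31+91)%997=918 -> [828, 918]
  L2: h(828,918)=(828*31+918)%997=664 -> [664]
  root=664
After append 81 (leaves=[91, 1, 91, 81]):
  L0: [91, 1, 91, 81]
  L1: h(91,1)=(91*31+1)%997=828 h(91,81)=(91*31+81)%997=908 -> [828, 908]
  L2: h(828,908)=(828*31+908)%997=654 -> [654]
  root=654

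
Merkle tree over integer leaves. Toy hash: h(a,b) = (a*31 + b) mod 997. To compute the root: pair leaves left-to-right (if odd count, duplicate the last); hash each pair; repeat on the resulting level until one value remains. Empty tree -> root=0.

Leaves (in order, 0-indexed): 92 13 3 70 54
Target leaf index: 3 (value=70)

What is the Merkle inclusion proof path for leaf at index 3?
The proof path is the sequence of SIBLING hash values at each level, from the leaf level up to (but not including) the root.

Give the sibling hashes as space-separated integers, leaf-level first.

Answer: 3 871 461

Derivation:
L0 (leaves): [92, 13, 3, 70, 54], target index=3
L1: h(92,13)=(92*31+13)%997=871 [pair 0] h(3,70)=(3*31+70)%997=163 [pair 1] h(54,54)=(54*31+54)%997=731 [pair 2] -> [871, 163, 731]
  Sibling for proof at L0: 3
L2: h(871,163)=(871*31+163)%997=245 [pair 0] h(731,731)=(731*31+731)%997=461 [pair 1] -> [245, 461]
  Sibling for proof at L1: 871
L3: h(245,461)=(245*31+461)%997=80 [pair 0] -> [80]
  Sibling for proof at L2: 461
Root: 80
Proof path (sibling hashes from leaf to root): [3, 871, 461]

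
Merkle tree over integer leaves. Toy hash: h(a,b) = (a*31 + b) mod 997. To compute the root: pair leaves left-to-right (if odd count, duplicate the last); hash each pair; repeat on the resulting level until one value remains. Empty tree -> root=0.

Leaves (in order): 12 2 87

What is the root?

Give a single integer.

L0: [12, 2, 87]
L1: h(12,2)=(12*31+2)%997=374 h(87,87)=(87*31+87)%997=790 -> [374, 790]
L2: h(374,790)=(374*31+790)%997=420 -> [420]

Answer: 420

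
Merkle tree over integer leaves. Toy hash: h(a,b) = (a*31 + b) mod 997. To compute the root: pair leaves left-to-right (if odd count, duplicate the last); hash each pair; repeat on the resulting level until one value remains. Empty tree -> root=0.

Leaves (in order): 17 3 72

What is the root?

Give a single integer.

Answer: 788

Derivation:
L0: [17, 3, 72]
L1: h(17,3)=(17*31+3)%997=530 h(72,72)=(72*31+72)%997=310 -> [530, 310]
L2: h(530,310)=(530*31+310)%997=788 -> [788]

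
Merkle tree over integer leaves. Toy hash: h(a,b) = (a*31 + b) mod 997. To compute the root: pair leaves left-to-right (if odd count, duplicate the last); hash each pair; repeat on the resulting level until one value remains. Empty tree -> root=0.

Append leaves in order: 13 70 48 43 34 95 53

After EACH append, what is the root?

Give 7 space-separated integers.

Answer: 13 473 247 242 444 402 949

Derivation:
After append 13 (leaves=[13]):
  L0: [13]
  root=13
After append 70 (leaves=[13, 70]):
  L0: [13, 70]
  L1: h(13,70)=(13*31+70)%997=473 -> [473]
  root=473
After append 48 (leaves=[13, 70, 48]):
  L0: [13, 70, 48]
  L1: h(13,70)=(13*31+70)%997=473 h(48,48)=(48*31+48)%997=539 -> [473, 539]
  L2: h(473,539)=(473*31+539)%997=247 -> [247]
  root=247
After append 43 (leaves=[13, 70, 48, 43]):
  L0: [13, 70, 48, 43]
  L1: h(13,70)=(13*31+70)%997=473 h(48,43)=(48*31+43)%997=534 -> [473, 534]
  L2: h(473,534)=(473*31+534)%997=242 -> [242]
  root=242
After append 34 (leaves=[13, 70, 48, 43, 34]):
  L0: [13, 70, 48, 43, 34]
  L1: h(13,70)=(13*31+70)%997=473 h(48,43)=(48*31+43)%997=534 h(34,34)=(34*31+34)%997=91 -> [473, 534, 91]
  L2: h(473,534)=(473*31+534)%997=242 h(91,91)=(91*31+91)%997=918 -> [242, 918]
  L3: h(242,918)=(242*31+918)%997=444 -> [444]
  root=444
After append 95 (leaves=[13, 70, 48, 43, 34, 95]):
  L0: [13, 70, 48, 43, 34, 95]
  L1: h(13,70)=(13*31+70)%997=473 h(48,43)=(48*31+43)%997=534 h(34,95)=(34*31+95)%997=152 -> [473, 534, 152]
  L2: h(473,534)=(473*31+534)%997=242 h(152,152)=(152*31+152)%997=876 -> [242, 876]
  L3: h(242,876)=(242*31+876)%997=402 -> [402]
  root=402
After append 53 (leaves=[13, 70, 48, 43, 34, 95, 53]):
  L0: [13, 70, 48, 43, 34, 95, 53]
  L1: h(13,70)=(13*31+70)%997=473 h(48,43)=(48*31+43)%997=534 h(34,95)=(34*31+95)%997=152 h(53,53)=(53*31+53)%997=699 -> [473, 534, 152, 699]
  L2: h(473,534)=(473*31+534)%997=242 h(152,699)=(152*31+699)%997=426 -> [242, 426]
  L3: h(242,426)=(242*31+426)%997=949 -> [949]
  root=949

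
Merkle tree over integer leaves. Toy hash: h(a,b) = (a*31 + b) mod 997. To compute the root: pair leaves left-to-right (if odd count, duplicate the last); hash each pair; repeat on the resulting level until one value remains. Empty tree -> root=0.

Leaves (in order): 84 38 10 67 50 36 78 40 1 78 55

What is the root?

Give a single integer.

Answer: 145

Derivation:
L0: [84, 38, 10, 67, 50, 36, 78, 40, 1, 78, 55]
L1: h(84,38)=(84*31+38)%997=648 h(10,67)=(10*31+67)%997=377 h(50,36)=(50*31+36)%997=589 h(78,40)=(78*31+40)%997=464 h(1,78)=(1*31+78)%997=109 h(55,55)=(55*31+55)%997=763 -> [648, 377, 589, 464, 109, 763]
L2: h(648,377)=(648*31+377)%997=525 h(589,464)=(589*31+464)%997=777 h(109,763)=(109*31+763)%997=154 -> [525, 777, 154]
L3: h(525,777)=(525*31+777)%997=103 h(154,154)=(154*31+154)%997=940 -> [103, 940]
L4: h(103,940)=(103*31+940)%997=145 -> [145]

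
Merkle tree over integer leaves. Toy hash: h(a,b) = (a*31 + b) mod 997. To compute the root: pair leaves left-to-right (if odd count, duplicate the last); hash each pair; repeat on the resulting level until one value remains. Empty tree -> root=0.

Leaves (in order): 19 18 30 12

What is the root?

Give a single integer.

Answer: 816

Derivation:
L0: [19, 18, 30, 12]
L1: h(19,18)=(19*31+18)%997=607 h(30,12)=(30*31+12)%997=942 -> [607, 942]
L2: h(607,942)=(607*31+942)%997=816 -> [816]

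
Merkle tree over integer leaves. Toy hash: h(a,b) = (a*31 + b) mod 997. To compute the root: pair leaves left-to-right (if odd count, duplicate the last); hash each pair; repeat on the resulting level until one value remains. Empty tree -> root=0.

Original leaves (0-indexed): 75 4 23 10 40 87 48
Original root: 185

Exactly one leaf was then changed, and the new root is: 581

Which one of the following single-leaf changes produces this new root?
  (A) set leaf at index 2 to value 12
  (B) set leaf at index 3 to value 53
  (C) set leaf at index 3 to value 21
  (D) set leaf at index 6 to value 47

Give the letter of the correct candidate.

Original leaves: [75, 4, 23, 10, 40, 87, 48]
Target new root: 581
Try each candidate change and compute the resulting root:
Candidate A: set leaf[2] = 12 -> leaves = [75, 4, 12, 10, 40, 87, 48]
  L0: [75, 4, 12, 10, 40, 87, 48]
  L1: h(75,4)=(75*31+4)%997=335 h(12,10)=(12*31+10)%997=382 h(40,87)=(40*31+87)%997=330 h(48,48)=(48*31+48)%997=539 -> [335, 382, 330, 539]
  L2: h(335,382)=(335*31+382)%997=797 h(330,539)=(330*31+539)%997=799 -> [797, 799]
  L3: h(797,799)=(797*31+799)%997=581 -> [581]
  root = 581 == target 581  ** MATCH **
Candidate B: set leaf[3] = 53 -> leaves = [75, 4, 23, 53, 40, 87, 48]
  L0: [75, 4, 23, 53, 40, 87, 48]
  L1: h(75,4)=(75*31+4)%997=335 h(23,53)=(23*31+53)%997=766 h(40,87)=(40*31+87)%997=330 h(48,48)=(48*31+48)%997=539 -> [335, 766, 330, 539]
  L2: h(335,766)=(335*31+766)%997=184 h(330,539)=(330*31+539)%997=799 -> [184, 799]
  L3: h(184,799)=(184*31+799)%997=521 -> [521]
  root = 521 != target 581
Candidate C: set leaf[3] = 21 -> leaves = [75, 4, 23, 21, 40, 87, 48]
  L0: [75, 4, 23, 21, 40, 87, 48]
  L1: h(75,4)=(75*31+4)%997=335 h(23,21)=(23*31+21)%997=734 h(40,87)=(40*31+87)%997=330 h(48,48)=(48*31+48)%997=539 -> [335, 734, 330, 539]
  L2: h(335,734)=(335*31+734)%997=152 h(330,539)=(330*31+539)%997=799 -> [152, 799]
  L3: h(152,799)=(152*31+799)%997=526 -> [526]
  root = 526 != target 581
Candidate D: set leaf[6] = 47 -> leaves = [75, 4, 23, 10, 40, 87, 47]
  L0: [75, 4, 23, 10, 40, 87, 47]
  L1: h(75,4)=(75*31+4)%997=335 h(23,10)=(23*31+10)%997=723 h(40,87)=(40*31+87)%997=330 h(47,47)=(47*31+47)%997=507 -> [335, 723, 330, 507]
  L2: h(335,723)=(335*31+723)%997=141 h(330,507)=(330*31+507)%997=767 -> [141, 767]
  L3: h(141,767)=(141*31+767)%997=153 -> [153]
  root = 153 != target 581
Candidate A produces the target root.

Answer: A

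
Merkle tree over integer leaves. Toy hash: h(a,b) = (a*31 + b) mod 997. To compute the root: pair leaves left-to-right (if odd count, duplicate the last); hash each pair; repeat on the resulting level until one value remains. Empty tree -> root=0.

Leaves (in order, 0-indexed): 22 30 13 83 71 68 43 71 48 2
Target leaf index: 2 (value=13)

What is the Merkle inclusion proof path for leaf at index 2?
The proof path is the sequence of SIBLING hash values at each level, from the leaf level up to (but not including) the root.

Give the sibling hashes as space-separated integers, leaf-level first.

L0 (leaves): [22, 30, 13, 83, 71, 68, 43, 71, 48, 2], target index=2
L1: h(22,30)=(22*31+30)%997=712 [pair 0] h(13,83)=(13*31+83)%997=486 [pair 1] h(71,68)=(71*31+68)%997=275 [pair 2] h(43,71)=(43*31+71)%997=407 [pair 3] h(48,2)=(48*31+2)%997=493 [pair 4] -> [712, 486, 275, 407, 493]
  Sibling for proof at L0: 83
L2: h(712,486)=(712*31+486)%997=624 [pair 0] h(275,407)=(275*31+407)%997=956 [pair 1] h(493,493)=(493*31+493)%997=821 [pair 2] -> [624, 956, 821]
  Sibling for proof at L1: 712
L3: h(624,956)=(624*31+956)%997=360 [pair 0] h(821,821)=(821*31+821)%997=350 [pair 1] -> [360, 350]
  Sibling for proof at L2: 956
L4: h(360,350)=(360*31+350)%997=543 [pair 0] -> [543]
  Sibling for proof at L3: 350
Root: 543
Proof path (sibling hashes from leaf to root): [83, 712, 956, 350]

Answer: 83 712 956 350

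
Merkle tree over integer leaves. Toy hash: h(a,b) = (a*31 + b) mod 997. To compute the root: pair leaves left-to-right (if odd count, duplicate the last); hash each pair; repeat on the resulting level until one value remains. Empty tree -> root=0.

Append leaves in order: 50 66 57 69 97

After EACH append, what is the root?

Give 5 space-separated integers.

After append 50 (leaves=[50]):
  L0: [50]
  root=50
After append 66 (leaves=[50, 66]):
  L0: [50, 66]
  L1: h(50,66)=(50*31+66)%997=619 -> [619]
  root=619
After append 57 (leaves=[50, 66, 57]):
  L0: [50, 66, 57]
  L1: h(50,66)=(50*31+66)%997=619 h(57,57)=(57*31+57)%997=827 -> [619, 827]
  L2: h(619,827)=(619*31+827)%997=76 -> [76]
  root=76
After append 69 (leaves=[50, 66, 57, 69]):
  L0: [50, 66, 57, 69]
  L1: h(50,66)=(50*31+66)%997=619 h(57,69)=(57*31+69)%997=839 -> [619, 839]
  L2: h(619,839)=(619*31+839)%997=88 -> [88]
  root=88
After append 97 (leaves=[50, 66, 57, 69, 97]):
  L0: [50, 66, 57, 69, 97]
  L1: h(50,66)=(50*31+66)%997=619 h(57,69)=(57*31+69)%997=839 h(97,97)=(97*31+97)%997=113 -> [619, 839, 113]
  L2: h(619,839)=(619*31+839)%997=88 h(113,113)=(113*31+113)%997=625 -> [88, 625]
  L3: h(88,625)=(88*31+625)%997=362 -> [362]
  root=362

Answer: 50 619 76 88 362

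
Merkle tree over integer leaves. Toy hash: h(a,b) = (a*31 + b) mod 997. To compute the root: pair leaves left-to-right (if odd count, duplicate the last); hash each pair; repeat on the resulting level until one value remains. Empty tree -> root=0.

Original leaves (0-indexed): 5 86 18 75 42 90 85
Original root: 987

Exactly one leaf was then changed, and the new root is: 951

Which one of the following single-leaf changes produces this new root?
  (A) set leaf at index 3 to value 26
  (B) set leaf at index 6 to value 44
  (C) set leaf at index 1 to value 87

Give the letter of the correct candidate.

Original leaves: [5, 86, 18, 75, 42, 90, 85]
Target new root: 951
Try each candidate change and compute the resulting root:
Candidate A: set leaf[3] = 26 -> leaves = [5, 86, 18, 26, 42, 90, 85]
  L0: [5, 86, 18, 26, 42, 90, 85]
  L1: h(5,86)=(5*31+86)%997=241 h(18,26)=(18*31+26)%997=584 h(42,90)=(42*31+90)%997=395 h(85,85)=(85*31+85)%997=726 -> [241, 584, 395, 726]
  L2: h(241,584)=(241*31+584)%997=79 h(395,726)=(395*31+726)%997=10 -> [79, 10]
  L3: h(79,10)=(79*31+10)%997=465 -> [465]
  root = 465 != target 951
Candidate B: set leaf[6] = 44 -> leaves = [5, 86, 18, 75, 42, 90, 44]
  L0: [5, 86, 18, 75, 42, 90, 44]
  L1: h(5,86)=(5*31+86)%997=241 h(18,75)=(18*31+75)%997=633 h(42,90)=(42*31+90)%997=395 h(44,44)=(44*31+44)%997=411 -> [241, 633, 395, 411]
  L2: h(241,633)=(241*31+633)%997=128 h(395,411)=(395*31+411)%997=692 -> [128, 692]
  L3: h(128,692)=(128*31+692)%997=672 -> [672]
  root = 672 != target 951
Candidate C: set leaf[1] = 87 -> leaves = [5, 87, 18, 75, 42, 90, 85]
  L0: [5, 87, 18, 75, 42, 90, 85]
  L1: h(5,87)=(5*31+87)%997=242 h(18,75)=(18*31+75)%997=633 h(42,90)=(42*31+90)%997=395 h(85,85)=(85*31+85)%997=726 -> [242, 633, 395, 726]
  L2: h(242,633)=(242*31+633)%997=159 h(395,726)=(395*31+726)%997=10 -> [159, 10]
  L3: h(159,10)=(159*31+10)%997=951 -> [951]
  root = 951 == target 951  ** MATCH **
Candidate C produces the target root.

Answer: C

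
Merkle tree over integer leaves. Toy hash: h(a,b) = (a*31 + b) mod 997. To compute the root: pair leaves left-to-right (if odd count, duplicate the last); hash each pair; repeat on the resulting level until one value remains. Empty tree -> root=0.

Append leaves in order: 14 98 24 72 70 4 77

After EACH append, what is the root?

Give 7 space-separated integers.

Answer: 14 532 311 359 58 937 230

Derivation:
After append 14 (leaves=[14]):
  L0: [14]
  root=14
After append 98 (leaves=[14, 98]):
  L0: [14, 98]
  L1: h(14,98)=(14*31+98)%997=532 -> [532]
  root=532
After append 24 (leaves=[14, 98, 24]):
  L0: [14, 98, 24]
  L1: h(14,98)=(14*31+98)%997=532 h(24,24)=(24*31+24)%997=768 -> [532, 768]
  L2: h(532,768)=(532*31+768)%997=311 -> [311]
  root=311
After append 72 (leaves=[14, 98, 24, 72]):
  L0: [14, 98, 24, 72]
  L1: h(14,98)=(14*31+98)%997=532 h(24,72)=(24*31+72)%997=816 -> [532, 816]
  L2: h(532,816)=(532*31+816)%997=359 -> [359]
  root=359
After append 70 (leaves=[14, 98, 24, 72, 70]):
  L0: [14, 98, 24, 72, 70]
  L1: h(14,98)=(14*31+98)%997=532 h(24,72)=(24*31+72)%997=816 h(70,70)=(70*31+70)%997=246 -> [532, 816, 246]
  L2: h(532,816)=(532*31+816)%997=359 h(246,246)=(246*31+246)%997=893 -> [359, 893]
  L3: h(359,893)=(359*31+893)%997=58 -> [58]
  root=58
After append 4 (leaves=[14, 98, 24, 72, 70, 4]):
  L0: [14, 98, 24, 72, 70, 4]
  L1: h(14,98)=(14*31+98)%997=532 h(24,72)=(24*31+72)%997=816 h(70,4)=(70*31+4)%997=180 -> [532, 816, 180]
  L2: h(532,816)=(532*31+816)%997=359 h(180,180)=(180*31+180)%997=775 -> [359, 775]
  L3: h(359,775)=(359*31+775)%997=937 -> [937]
  root=937
After append 77 (leaves=[14, 98, 24, 72, 70, 4, 77]):
  L0: [14, 98, 24, 72, 70, 4, 77]
  L1: h(14,98)=(14*31+98)%997=532 h(24,72)=(24*31+72)%997=816 h(70,4)=(70*31+4)%997=180 h(77,77)=(77*31+77)%997=470 -> [532, 816, 180, 470]
  L2: h(532,816)=(532*31+816)%997=359 h(180,470)=(180*31+470)%997=68 -> [359, 68]
  L3: h(359,68)=(359*31+68)%997=230 -> [230]
  root=230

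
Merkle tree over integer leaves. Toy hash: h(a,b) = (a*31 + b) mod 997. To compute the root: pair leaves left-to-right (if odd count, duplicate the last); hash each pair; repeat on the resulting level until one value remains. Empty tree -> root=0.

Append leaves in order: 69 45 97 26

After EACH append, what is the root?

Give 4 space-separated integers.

Answer: 69 190 21 947

Derivation:
After append 69 (leaves=[69]):
  L0: [69]
  root=69
After append 45 (leaves=[69, 45]):
  L0: [69, 45]
  L1: h(69,45)=(69*31+45)%997=190 -> [190]
  root=190
After append 97 (leaves=[69, 45, 97]):
  L0: [69, 45, 97]
  L1: h(69,45)=(69*31+45)%997=190 h(97,97)=(97*31+97)%997=113 -> [190, 113]
  L2: h(190,113)=(190*31+113)%997=21 -> [21]
  root=21
After append 26 (leaves=[69, 45, 97, 26]):
  L0: [69, 45, 97, 26]
  L1: h(69,45)=(69*31+45)%997=190 h(97,26)=(97*31+26)%997=42 -> [190, 42]
  L2: h(190,42)=(190*31+42)%997=947 -> [947]
  root=947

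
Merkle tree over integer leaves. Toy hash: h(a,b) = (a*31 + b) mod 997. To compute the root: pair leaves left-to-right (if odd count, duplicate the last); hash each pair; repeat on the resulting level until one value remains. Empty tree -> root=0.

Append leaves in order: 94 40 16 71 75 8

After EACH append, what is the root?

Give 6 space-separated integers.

Answer: 94 960 362 417 994 844

Derivation:
After append 94 (leaves=[94]):
  L0: [94]
  root=94
After append 40 (leaves=[94, 40]):
  L0: [94, 40]
  L1: h(94,40)=(94*31+40)%997=960 -> [960]
  root=960
After append 16 (leaves=[94, 40, 16]):
  L0: [94, 40, 16]
  L1: h(94,40)=(94*31+40)%997=960 h(16,16)=(16*31+16)%997=512 -> [960, 512]
  L2: h(960,512)=(960*31+512)%997=362 -> [362]
  root=362
After append 71 (leaves=[94, 40, 16, 71]):
  L0: [94, 40, 16, 71]
  L1: h(94,40)=(94*31+40)%997=960 h(16,71)=(16*31+71)%997=567 -> [960, 567]
  L2: h(960,567)=(960*31+567)%997=417 -> [417]
  root=417
After append 75 (leaves=[94, 40, 16, 71, 75]):
  L0: [94, 40, 16, 71, 75]
  L1: h(94,40)=(94*31+40)%997=960 h(16,71)=(16*31+71)%997=567 h(75,75)=(75*31+75)%997=406 -> [960, 567, 406]
  L2: h(960,567)=(960*31+567)%997=417 h(406,406)=(406*31+406)%997=31 -> [417, 31]
  L3: h(417,31)=(417*31+31)%997=994 -> [994]
  root=994
After append 8 (leaves=[94, 40, 16, 71, 75, 8]):
  L0: [94, 40, 16, 71, 75, 8]
  L1: h(94,40)=(94*31+40)%997=960 h(16,71)=(16*31+71)%997=567 h(75,8)=(75*31+8)%997=339 -> [960, 567, 339]
  L2: h(960,567)=(960*31+567)%997=417 h(339,339)=(339*31+339)%997=878 -> [417, 878]
  L3: h(417,878)=(417*31+878)%997=844 -> [844]
  root=844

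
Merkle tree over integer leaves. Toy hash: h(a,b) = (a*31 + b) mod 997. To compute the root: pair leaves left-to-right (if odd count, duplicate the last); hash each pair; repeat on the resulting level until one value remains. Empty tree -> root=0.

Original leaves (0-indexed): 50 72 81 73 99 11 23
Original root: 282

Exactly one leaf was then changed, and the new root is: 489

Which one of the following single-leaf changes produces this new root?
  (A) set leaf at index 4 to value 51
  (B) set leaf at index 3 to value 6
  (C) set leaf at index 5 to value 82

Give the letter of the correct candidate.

Answer: C

Derivation:
Original leaves: [50, 72, 81, 73, 99, 11, 23]
Target new root: 489
Try each candidate change and compute the resulting root:
Candidate A: set leaf[4] = 51 -> leaves = [50, 72, 81, 73, 51, 11, 23]
  L0: [50, 72, 81, 73, 51, 11, 23]
  L1: h(50,72)=(50*31+72)%997=625 h(81,73)=(81*31+73)%997=590 h(51,11)=(51*31+11)%997=595 h(23,23)=(23*31+23)%997=736 -> [625, 590, 595, 736]
  L2: h(625,590)=(625*31+590)%997=25 h(595,736)=(595*31+736)%997=238 -> [25, 238]
  L3: h(25,238)=(25*31+238)%997=16 -> [16]
  root = 16 != target 489
Candidate B: set leaf[3] = 6 -> leaves = [50, 72, 81, 6, 99, 11, 23]
  L0: [50, 72, 81, 6, 99, 11, 23]
  L1: h(50,72)=(50*31+72)%997=625 h(81,6)=(81*31+6)%997=523 h(99,11)=(99*31+11)%997=89 h(23,23)=(23*31+23)%997=736 -> [625, 523, 89, 736]
  L2: h(625,523)=(625*31+523)%997=955 h(89,736)=(89*31+736)%997=504 -> [955, 504]
  L3: h(955,504)=(955*31+504)%997=199 -> [199]
  root = 199 != target 489
Candidate C: set leaf[5] = 82 -> leaves = [50, 72, 81, 73, 99, 82, 23]
  L0: [50, 72, 81, 73, 99, 82, 23]
  L1: h(50,72)=(50*31+72)%997=625 h(81,73)=(81*31+73)%997=590 h(99,82)=(99*31+82)%997=160 h(23,23)=(23*31+23)%997=736 -> [625, 590, 160, 736]
  L2: h(625,590)=(625*31+590)%997=25 h(160,736)=(160*31+736)%997=711 -> [25, 711]
  L3: h(25,711)=(25*31+711)%997=489 -> [489]
  root = 489 == target 489  ** MATCH **
Candidate C produces the target root.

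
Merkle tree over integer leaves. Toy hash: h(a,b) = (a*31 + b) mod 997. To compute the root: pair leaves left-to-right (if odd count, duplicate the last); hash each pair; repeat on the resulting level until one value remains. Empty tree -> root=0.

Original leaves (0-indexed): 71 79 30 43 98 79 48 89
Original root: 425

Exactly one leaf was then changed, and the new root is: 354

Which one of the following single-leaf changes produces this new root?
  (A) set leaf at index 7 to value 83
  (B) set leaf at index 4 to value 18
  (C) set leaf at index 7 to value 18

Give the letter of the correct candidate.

Answer: C

Derivation:
Original leaves: [71, 79, 30, 43, 98, 79, 48, 89]
Target new root: 354
Try each candidate change and compute the resulting root:
Candidate A: set leaf[7] = 83 -> leaves = [71, 79, 30, 43, 98, 79, 48, 83]
  L0: [71, 79, 30, 43, 98, 79, 48, 83]
  L1: h(71,79)=(71*31+79)%997=286 h(30,43)=(30*31+43)%997=973 h(98,79)=(98*31+79)%997=126 h(48,83)=(48*31+83)%997=574 -> [286, 973, 126, 574]
  L2: h(286,973)=(286*31+973)%997=866 h(126,574)=(126*31+574)%997=492 -> [866, 492]
  L3: h(866,492)=(866*31+492)%997=419 -> [419]
  root = 419 != target 354
Candidate B: set leaf[4] = 18 -> leaves = [71, 79, 30, 43, 18, 79, 48, 89]
  L0: [71, 79, 30, 43, 18, 79, 48, 89]
  L1: h(71,79)=(71*31+79)%997=286 h(30,43)=(30*31+43)%997=973 h(18,79)=(18*31+79)%997=637 h(48,89)=(48*31+89)%997=580 -> [286, 973, 637, 580]
  L2: h(286,973)=(286*31+973)%997=866 h(637,580)=(637*31+580)%997=387 -> [866, 387]
  L3: h(866,387)=(866*31+387)%997=314 -> [314]
  root = 314 != target 354
Candidate C: set leaf[7] = 18 -> leaves = [71, 79, 30, 43, 98, 79, 48, 18]
  L0: [71, 79, 30, 43, 98, 79, 48, 18]
  L1: h(71,79)=(71*31+79)%997=286 h(30,43)=(30*31+43)%997=973 h(98,79)=(98*31+79)%997=126 h(48,18)=(48*31+18)%997=509 -> [286, 973, 126, 509]
  L2: h(286,973)=(286*31+973)%997=866 h(126,509)=(126*31+509)%997=427 -> [866, 427]
  L3: h(866,427)=(866*31+427)%997=354 -> [354]
  root = 354 == target 354  ** MATCH **
Candidate C produces the target root.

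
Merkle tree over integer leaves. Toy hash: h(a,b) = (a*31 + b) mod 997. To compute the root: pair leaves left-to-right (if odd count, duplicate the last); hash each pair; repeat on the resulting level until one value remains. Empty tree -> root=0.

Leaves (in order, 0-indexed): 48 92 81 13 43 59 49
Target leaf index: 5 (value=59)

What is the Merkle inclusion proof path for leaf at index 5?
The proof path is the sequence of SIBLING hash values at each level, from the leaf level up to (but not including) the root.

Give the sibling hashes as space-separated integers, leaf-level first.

Answer: 43 571 657

Derivation:
L0 (leaves): [48, 92, 81, 13, 43, 59, 49], target index=5
L1: h(48,92)=(48*31+92)%997=583 [pair 0] h(81,13)=(81*31+13)%997=530 [pair 1] h(43,59)=(43*31+59)%997=395 [pair 2] h(49,49)=(49*31+49)%997=571 [pair 3] -> [583, 530, 395, 571]
  Sibling for proof at L0: 43
L2: h(583,530)=(583*31+530)%997=657 [pair 0] h(395,571)=(395*31+571)%997=852 [pair 1] -> [657, 852]
  Sibling for proof at L1: 571
L3: h(657,852)=(657*31+852)%997=282 [pair 0] -> [282]
  Sibling for proof at L2: 657
Root: 282
Proof path (sibling hashes from leaf to root): [43, 571, 657]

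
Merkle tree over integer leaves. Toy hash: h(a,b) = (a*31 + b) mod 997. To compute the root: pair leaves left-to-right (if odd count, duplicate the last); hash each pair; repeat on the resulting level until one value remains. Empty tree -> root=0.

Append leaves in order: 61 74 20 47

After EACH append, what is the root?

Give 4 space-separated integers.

Answer: 61 968 738 765

Derivation:
After append 61 (leaves=[61]):
  L0: [61]
  root=61
After append 74 (leaves=[61, 74]):
  L0: [61, 74]
  L1: h(61,74)=(61*31+74)%997=968 -> [968]
  root=968
After append 20 (leaves=[61, 74, 20]):
  L0: [61, 74, 20]
  L1: h(61,74)=(61*31+74)%997=968 h(20,20)=(20*31+20)%997=640 -> [968, 640]
  L2: h(968,640)=(968*31+640)%997=738 -> [738]
  root=738
After append 47 (leaves=[61, 74, 20, 47]):
  L0: [61, 74, 20, 47]
  L1: h(61,74)=(61*31+74)%997=968 h(20,47)=(20*31+47)%997=667 -> [968, 667]
  L2: h(968,667)=(968*31+667)%997=765 -> [765]
  root=765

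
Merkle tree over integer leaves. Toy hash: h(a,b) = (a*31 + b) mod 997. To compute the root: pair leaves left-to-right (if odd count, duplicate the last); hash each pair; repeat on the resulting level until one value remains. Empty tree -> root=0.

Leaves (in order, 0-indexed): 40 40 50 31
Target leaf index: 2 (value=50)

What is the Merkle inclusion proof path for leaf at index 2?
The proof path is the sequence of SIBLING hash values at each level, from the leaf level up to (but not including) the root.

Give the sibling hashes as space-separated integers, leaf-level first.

Answer: 31 283

Derivation:
L0 (leaves): [40, 40, 50, 31], target index=2
L1: h(40,40)=(40*31+40)%997=283 [pair 0] h(50,31)=(50*31+31)%997=584 [pair 1] -> [283, 584]
  Sibling for proof at L0: 31
L2: h(283,584)=(283*31+584)%997=384 [pair 0] -> [384]
  Sibling for proof at L1: 283
Root: 384
Proof path (sibling hashes from leaf to root): [31, 283]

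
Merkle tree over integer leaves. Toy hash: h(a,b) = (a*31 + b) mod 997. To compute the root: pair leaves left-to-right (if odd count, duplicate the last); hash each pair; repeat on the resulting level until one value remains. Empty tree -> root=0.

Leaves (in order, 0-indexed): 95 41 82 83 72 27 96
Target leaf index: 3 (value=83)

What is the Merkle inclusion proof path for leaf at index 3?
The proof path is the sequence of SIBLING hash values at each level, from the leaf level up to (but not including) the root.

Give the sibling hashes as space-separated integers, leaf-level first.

Answer: 82 992 320

Derivation:
L0 (leaves): [95, 41, 82, 83, 72, 27, 96], target index=3
L1: h(95,41)=(95*31+41)%997=992 [pair 0] h(82,83)=(82*31+83)%997=631 [pair 1] h(72,27)=(72*31+27)%997=265 [pair 2] h(96,96)=(96*31+96)%997=81 [pair 3] -> [992, 631, 265, 81]
  Sibling for proof at L0: 82
L2: h(992,631)=(992*31+631)%997=476 [pair 0] h(265,81)=(265*31+81)%997=320 [pair 1] -> [476, 320]
  Sibling for proof at L1: 992
L3: h(476,320)=(476*31+320)%997=121 [pair 0] -> [121]
  Sibling for proof at L2: 320
Root: 121
Proof path (sibling hashes from leaf to root): [82, 992, 320]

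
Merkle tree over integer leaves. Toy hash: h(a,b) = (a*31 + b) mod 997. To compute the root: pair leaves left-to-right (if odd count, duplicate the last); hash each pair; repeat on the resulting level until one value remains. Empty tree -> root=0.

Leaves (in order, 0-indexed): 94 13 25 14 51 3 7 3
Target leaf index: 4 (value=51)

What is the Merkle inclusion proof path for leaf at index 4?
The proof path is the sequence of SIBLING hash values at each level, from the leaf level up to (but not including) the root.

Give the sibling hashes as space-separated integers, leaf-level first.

Answer: 3 220 799

Derivation:
L0 (leaves): [94, 13, 25, 14, 51, 3, 7, 3], target index=4
L1: h(94,13)=(94*31+13)%997=933 [pair 0] h(25,14)=(25*31+14)%997=789 [pair 1] h(51,3)=(51*31+3)%997=587 [pair 2] h(7,3)=(7*31+3)%997=220 [pair 3] -> [933, 789, 587, 220]
  Sibling for proof at L0: 3
L2: h(933,789)=(933*31+789)%997=799 [pair 0] h(587,220)=(587*31+220)%997=471 [pair 1] -> [799, 471]
  Sibling for proof at L1: 220
L3: h(799,471)=(799*31+471)%997=315 [pair 0] -> [315]
  Sibling for proof at L2: 799
Root: 315
Proof path (sibling hashes from leaf to root): [3, 220, 799]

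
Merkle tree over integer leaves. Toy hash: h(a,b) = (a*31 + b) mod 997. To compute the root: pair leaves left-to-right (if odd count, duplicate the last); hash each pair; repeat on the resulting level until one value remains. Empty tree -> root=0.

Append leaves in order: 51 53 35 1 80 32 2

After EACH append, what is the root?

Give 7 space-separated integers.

Answer: 51 637 927 893 930 391 934

Derivation:
After append 51 (leaves=[51]):
  L0: [51]
  root=51
After append 53 (leaves=[51, 53]):
  L0: [51, 53]
  L1: h(51,53)=(51*31+53)%997=637 -> [637]
  root=637
After append 35 (leaves=[51, 53, 35]):
  L0: [51, 53, 35]
  L1: h(51,53)=(51*31+53)%997=637 h(35,35)=(35*31+35)%997=123 -> [637, 123]
  L2: h(637,123)=(637*31+123)%997=927 -> [927]
  root=927
After append 1 (leaves=[51, 53, 35, 1]):
  L0: [51, 53, 35, 1]
  L1: h(51,53)=(51*31+53)%997=637 h(35,1)=(35*31+1)%997=89 -> [637, 89]
  L2: h(637,89)=(637*31+89)%997=893 -> [893]
  root=893
After append 80 (leaves=[51, 53, 35, 1, 80]):
  L0: [51, 53, 35, 1, 80]
  L1: h(51,53)=(51*31+53)%997=637 h(35,1)=(35*31+1)%997=89 h(80,80)=(80*31+80)%997=566 -> [637, 89, 566]
  L2: h(637,89)=(637*31+89)%997=893 h(566,566)=(566*31+566)%997=166 -> [893, 166]
  L3: h(893,166)=(893*31+166)%997=930 -> [930]
  root=930
After append 32 (leaves=[51, 53, 35, 1, 80, 32]):
  L0: [51, 53, 35, 1, 80, 32]
  L1: h(51,53)=(51*31+53)%997=637 h(35,1)=(35*31+1)%997=89 h(80,32)=(80*31+32)%997=518 -> [637, 89, 518]
  L2: h(637,89)=(637*31+89)%997=893 h(518,518)=(518*31+518)%997=624 -> [893, 624]
  L3: h(893,624)=(893*31+624)%997=391 -> [391]
  root=391
After append 2 (leaves=[51, 53, 35, 1, 80, 32, 2]):
  L0: [51, 53, 35, 1, 80, 32, 2]
  L1: h(51,53)=(51*31+53)%997=637 h(35,1)=(35*31+1)%997=89 h(80,32)=(80*31+32)%997=518 h(2,2)=(2*31+2)%997=64 -> [637, 89, 518, 64]
  L2: h(637,89)=(637*31+89)%997=893 h(518,64)=(518*31+64)%997=170 -> [893, 170]
  L3: h(893,170)=(893*31+170)%997=934 -> [934]
  root=934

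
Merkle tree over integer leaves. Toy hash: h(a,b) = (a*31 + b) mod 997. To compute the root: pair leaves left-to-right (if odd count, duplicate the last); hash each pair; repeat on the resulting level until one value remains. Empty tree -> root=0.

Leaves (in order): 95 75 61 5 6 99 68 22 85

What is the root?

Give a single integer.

L0: [95, 75, 61, 5, 6, 99, 68, 22, 85]
L1: h(95,75)=(95*31+75)%997=29 h(61,5)=(61*31+5)%997=899 h(6,99)=(6*31+99)%997=285 h(68,22)=(68*31+22)%997=136 h(85,85)=(85*31+85)%997=726 -> [29, 899, 285, 136, 726]
L2: h(29,899)=(29*31+899)%997=801 h(285,136)=(285*31+136)%997=995 h(726,726)=(726*31+726)%997=301 -> [801, 995, 301]
L3: h(801,995)=(801*31+995)%997=901 h(301,301)=(301*31+301)%997=659 -> [901, 659]
L4: h(901,659)=(901*31+659)%997=674 -> [674]

Answer: 674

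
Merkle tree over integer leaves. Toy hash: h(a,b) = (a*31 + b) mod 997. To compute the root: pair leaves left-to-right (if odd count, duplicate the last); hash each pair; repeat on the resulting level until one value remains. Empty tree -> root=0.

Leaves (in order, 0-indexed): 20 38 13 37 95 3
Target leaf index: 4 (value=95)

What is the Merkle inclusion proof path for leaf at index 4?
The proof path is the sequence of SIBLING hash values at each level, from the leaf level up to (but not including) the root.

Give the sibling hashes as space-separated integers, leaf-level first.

L0 (leaves): [20, 38, 13, 37, 95, 3], target index=4
L1: h(20,38)=(20*31+38)%997=658 [pair 0] h(13,37)=(13*31+37)%997=440 [pair 1] h(95,3)=(95*31+3)%997=954 [pair 2] -> [658, 440, 954]
  Sibling for proof at L0: 3
L2: h(658,440)=(658*31+440)%997=898 [pair 0] h(954,954)=(954*31+954)%997=618 [pair 1] -> [898, 618]
  Sibling for proof at L1: 954
L3: h(898,618)=(898*31+618)%997=540 [pair 0] -> [540]
  Sibling for proof at L2: 898
Root: 540
Proof path (sibling hashes from leaf to root): [3, 954, 898]

Answer: 3 954 898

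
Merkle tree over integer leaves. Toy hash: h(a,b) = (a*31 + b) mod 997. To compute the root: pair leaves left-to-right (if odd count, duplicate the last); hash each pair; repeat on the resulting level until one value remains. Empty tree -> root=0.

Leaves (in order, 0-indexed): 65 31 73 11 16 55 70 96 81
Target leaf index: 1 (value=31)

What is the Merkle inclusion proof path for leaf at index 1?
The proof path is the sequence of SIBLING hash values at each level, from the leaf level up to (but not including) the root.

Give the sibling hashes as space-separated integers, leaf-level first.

L0 (leaves): [65, 31, 73, 11, 16, 55, 70, 96, 81], target index=1
L1: h(65,31)=(65*31+31)%997=52 [pair 0] h(73,11)=(73*31+11)%997=280 [pair 1] h(16,55)=(16*31+55)%997=551 [pair 2] h(70,96)=(70*31+96)%997=272 [pair 3] h(81,81)=(81*31+81)%997=598 [pair 4] -> [52, 280, 551, 272, 598]
  Sibling for proof at L0: 65
L2: h(52,280)=(52*31+280)%997=895 [pair 0] h(551,272)=(551*31+272)%997=404 [pair 1] h(598,598)=(598*31+598)%997=193 [pair 2] -> [895, 404, 193]
  Sibling for proof at L1: 280
L3: h(895,404)=(895*31+404)%997=233 [pair 0] h(193,193)=(193*31+193)%997=194 [pair 1] -> [233, 194]
  Sibling for proof at L2: 404
L4: h(233,194)=(233*31+194)%997=438 [pair 0] -> [438]
  Sibling for proof at L3: 194
Root: 438
Proof path (sibling hashes from leaf to root): [65, 280, 404, 194]

Answer: 65 280 404 194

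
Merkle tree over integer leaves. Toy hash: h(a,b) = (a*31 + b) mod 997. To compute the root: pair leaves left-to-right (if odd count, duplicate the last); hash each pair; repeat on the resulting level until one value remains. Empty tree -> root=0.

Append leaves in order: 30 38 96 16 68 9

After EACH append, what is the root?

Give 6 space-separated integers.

Answer: 30 968 179 99 917 26

Derivation:
After append 30 (leaves=[30]):
  L0: [30]
  root=30
After append 38 (leaves=[30, 38]):
  L0: [30, 38]
  L1: h(30,38)=(30*31+38)%997=968 -> [968]
  root=968
After append 96 (leaves=[30, 38, 96]):
  L0: [30, 38, 96]
  L1: h(30,38)=(30*31+38)%997=968 h(96,96)=(96*31+96)%997=81 -> [968, 81]
  L2: h(968,81)=(968*31+81)%997=179 -> [179]
  root=179
After append 16 (leaves=[30, 38, 96, 16]):
  L0: [30, 38, 96, 16]
  L1: h(30,38)=(30*31+38)%997=968 h(96,16)=(96*31+16)%997=1 -> [968, 1]
  L2: h(968,1)=(968*31+1)%997=99 -> [99]
  root=99
After append 68 (leaves=[30, 38, 96, 16, 68]):
  L0: [30, 38, 96, 16, 68]
  L1: h(30,38)=(30*31+38)%997=968 h(96,16)=(96*31+16)%997=1 h(68,68)=(68*31+68)%997=182 -> [968, 1, 182]
  L2: h(968,1)=(968*31+1)%997=99 h(182,182)=(182*31+182)%997=839 -> [99, 839]
  L3: h(99,839)=(99*31+839)%997=917 -> [917]
  root=917
After append 9 (leaves=[30, 38, 96, 16, 68, 9]):
  L0: [30, 38, 96, 16, 68, 9]
  L1: h(30,38)=(30*31+38)%997=968 h(96,16)=(96*31+16)%997=1 h(68,9)=(68*31+9)%997=123 -> [968, 1, 123]
  L2: h(968,1)=(968*31+1)%997=99 h(123,123)=(123*31+123)%997=945 -> [99, 945]
  L3: h(99,945)=(99*31+945)%997=26 -> [26]
  root=26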